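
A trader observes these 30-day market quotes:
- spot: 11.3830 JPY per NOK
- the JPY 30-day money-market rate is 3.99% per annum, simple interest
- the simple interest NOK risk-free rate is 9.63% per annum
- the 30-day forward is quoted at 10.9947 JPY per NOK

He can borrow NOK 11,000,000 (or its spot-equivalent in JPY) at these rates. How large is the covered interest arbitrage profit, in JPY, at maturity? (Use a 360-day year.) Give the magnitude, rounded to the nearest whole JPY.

JPY 3,717,076

T = 30/360 years.
Route A — deposit NOK, sell forward: 11,000,000 × 1.008025 × 10.9947 = JPY 121,912,257.14.
Route B — convert at spot, deposit JPY: 11,000,000 × 11.3830 × 1.003325 = JPY 125,629,333.23.
The quoted forward undervalues NOK, so borrow NOK, convert to JPY at spot, deposit the JPY at 3.99%, and buy NOK forward at 10.9947 to cover the loan.
Arbitrage profit = |121,912,257.14 − 125,629,333.23| = JPY 3,717,076.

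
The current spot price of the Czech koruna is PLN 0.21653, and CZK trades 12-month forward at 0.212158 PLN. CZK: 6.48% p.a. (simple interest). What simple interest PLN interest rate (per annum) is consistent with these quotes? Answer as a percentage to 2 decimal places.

T = 1 year.
F/S = 0.212158/0.21653 = 0.9798088 = (growth of PLN) / (growth of CZK).
CZK growth factor: 1 + 0.0648×1 = 1.064800.
Hence g_PLN = 1.0433004.
r = (1.0433004 − 1)/1 = 0.043300 → 4.33%.

4.33%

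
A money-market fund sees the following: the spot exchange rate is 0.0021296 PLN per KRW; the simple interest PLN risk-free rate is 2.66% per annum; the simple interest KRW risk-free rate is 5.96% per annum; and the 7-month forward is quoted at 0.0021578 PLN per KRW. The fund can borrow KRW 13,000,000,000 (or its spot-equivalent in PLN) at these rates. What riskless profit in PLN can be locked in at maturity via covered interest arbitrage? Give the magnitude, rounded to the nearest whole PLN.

T = 7/12 years.
Route A — deposit KRW, sell forward: 13,000,000,000 × 1.0347666667 × 0.0021578 = PLN 29,026,653.67.
Route B — convert at spot, deposit PLN: 13,000,000,000 × 0.0021296 × 1.0155166667 = PLN 28,114,375.81.
The quoted forward overvalues KRW, so borrow PLN, buy KRW at spot, deposit the KRW at 5.96%, and sell the proceeds forward at 0.0021578.
Profit = 29,026,653.67 − 28,114,375.81 = PLN 912,278.

PLN 912,278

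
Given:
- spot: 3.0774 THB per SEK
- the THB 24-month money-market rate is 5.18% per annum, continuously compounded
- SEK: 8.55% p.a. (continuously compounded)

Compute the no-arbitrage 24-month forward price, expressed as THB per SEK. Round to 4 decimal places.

2.8768

T = 2 years.
THB growth factor: e^(0.0518×2) = 1.1091567.
Growth of 1 SEK over T: e^(0.0855×2) = 1.1864907.
Forward (THB per SEK) = 3.0774 × 1.1091567 / 1.1864907 = 2.876819.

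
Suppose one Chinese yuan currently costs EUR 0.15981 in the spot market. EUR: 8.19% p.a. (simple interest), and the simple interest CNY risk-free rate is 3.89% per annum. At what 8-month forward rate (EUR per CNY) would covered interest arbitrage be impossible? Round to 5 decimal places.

T = 8/12 years.
Growth of 1 EUR over T: 1 + 0.0819×8/12 = 1.054600.
CNY growth factor: 1 + 0.0389×8/12 = 1.0259333.
CIP: F = S · (grow EUR)/(grow CNY) = 0.15981 × 1.054600/1.0259333 = 0.1642754 EUR per CNY.

0.16428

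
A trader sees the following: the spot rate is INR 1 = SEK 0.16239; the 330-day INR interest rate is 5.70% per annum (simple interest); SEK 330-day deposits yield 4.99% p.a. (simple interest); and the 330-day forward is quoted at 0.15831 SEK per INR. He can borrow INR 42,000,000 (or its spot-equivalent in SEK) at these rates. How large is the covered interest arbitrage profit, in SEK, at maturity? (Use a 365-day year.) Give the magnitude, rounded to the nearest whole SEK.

T = 330/365 years.
Route A — deposit INR, sell forward: 42,000,000 × 1.051534247 × 0.15831 = SEK 6,991,672.24.
Route B — convert at spot, deposit SEK: 42,000,000 × 0.16239 × 1.045115068 = SEK 7,128,081.91.
The quoted forward undervalues INR, so borrow INR, convert to SEK at spot, deposit the SEK at 4.99%, and buy INR forward at 0.15831 to cover the loan.
Profit = 7,128,081.91 − 6,991,672.24 = SEK 136,410.

SEK 136,410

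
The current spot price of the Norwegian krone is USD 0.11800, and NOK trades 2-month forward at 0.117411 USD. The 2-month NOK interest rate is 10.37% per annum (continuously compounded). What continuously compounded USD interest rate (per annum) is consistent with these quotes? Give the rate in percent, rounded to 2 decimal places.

7.37%

T = 2/12 years.
F/S = 0.117411/0.118 = 0.9950085 = (growth of USD) / (growth of NOK).
The NOK side grows by e^(0.1037×2/12) = 1.0174336.
That pins the USD growth at 1.0123551.
Take logs: ln 1.0123551 / (2/12) = 0.073676, so 7.37%.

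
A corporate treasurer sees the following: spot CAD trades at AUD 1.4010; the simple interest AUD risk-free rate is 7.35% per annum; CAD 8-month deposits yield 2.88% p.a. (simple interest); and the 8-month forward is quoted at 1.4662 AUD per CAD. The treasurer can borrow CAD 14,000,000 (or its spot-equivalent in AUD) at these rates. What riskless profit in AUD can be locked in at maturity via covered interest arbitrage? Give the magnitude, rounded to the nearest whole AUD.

AUD 345,829

T = 8/12 years.
Keep in CAD, deliver into the forward: 14,000,000·1.019200·1.4662 = AUD 20,920,914.56.
Swap to AUD now, deposit: 14,000,000·1.4010·1.049000 = AUD 20,575,086.00.
The quoted forward overvalues CAD, so borrow AUD, buy CAD at spot, deposit the CAD at 2.88%, and sell the proceeds forward at 1.4662.
Arbitrage profit = |20,920,914.56 − 20,575,086.00| = AUD 345,829.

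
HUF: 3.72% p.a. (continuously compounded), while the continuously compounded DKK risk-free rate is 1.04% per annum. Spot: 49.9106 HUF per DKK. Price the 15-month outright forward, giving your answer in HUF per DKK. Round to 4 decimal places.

51.6109

T = 15/12 years.
Growth of 1 HUF over T: e^(0.0372×15/12) = 1.04759808.
DKK growth factor: e^(0.0104×15/12) = 1.01308487.
CIP: F = S · (grow HUF)/(grow DKK) = 49.9106 × 1.04759808/1.01308487 = 51.610926 HUF per DKK.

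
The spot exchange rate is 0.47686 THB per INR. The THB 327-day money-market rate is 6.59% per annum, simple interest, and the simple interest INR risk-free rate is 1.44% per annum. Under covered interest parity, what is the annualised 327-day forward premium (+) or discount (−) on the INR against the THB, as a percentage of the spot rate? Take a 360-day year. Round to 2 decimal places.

+5.08%

T = 327/360 years.
CIP forward (THB per INR) = 0.47686 × 1.0598592/1.013080 = 0.49887912.
Annualised premium = (F − S)/S × (1/T) = (0.49887912 − 0.47686)/0.47686 ÷ (327/360) = 5.08%.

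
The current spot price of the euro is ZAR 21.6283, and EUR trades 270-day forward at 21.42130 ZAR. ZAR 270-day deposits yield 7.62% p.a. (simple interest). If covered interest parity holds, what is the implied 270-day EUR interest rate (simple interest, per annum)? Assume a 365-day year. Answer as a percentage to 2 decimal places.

T = 270/365 years.
By CIP, F/S equals the ZAR-to-EUR growth ratio: 21.4213/21.6283 = 0.9904292.
ZAR growth factor: 1 + 0.0762×270/365 = 1.0563671.
Hence g_EUR = 1.0665751.
r = (1.0665751 − 1)/(270/365) = 0.090000 → 9.00%.

9.00%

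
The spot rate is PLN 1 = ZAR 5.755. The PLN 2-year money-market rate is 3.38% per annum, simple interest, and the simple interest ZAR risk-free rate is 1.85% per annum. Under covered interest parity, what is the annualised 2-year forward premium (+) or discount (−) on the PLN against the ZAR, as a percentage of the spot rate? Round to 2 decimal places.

-1.43%

T = 2 years.
F = S · g_ZAR/g_PLN = 5.755 × 1.037000/1.067600 = 5.590048.
Annualised premium = (F − S)/S × (1/T) = (5.590048 − 5.755)/5.755 ÷ 2 = -1.43%.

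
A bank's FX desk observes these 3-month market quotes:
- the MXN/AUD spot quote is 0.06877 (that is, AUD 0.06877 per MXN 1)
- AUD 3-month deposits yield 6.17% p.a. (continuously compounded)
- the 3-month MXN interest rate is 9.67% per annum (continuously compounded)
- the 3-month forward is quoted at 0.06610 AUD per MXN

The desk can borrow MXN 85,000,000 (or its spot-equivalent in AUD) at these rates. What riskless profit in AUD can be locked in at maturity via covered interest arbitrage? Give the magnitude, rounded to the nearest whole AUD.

AUD 180,333

T = 3/12 years.
Invest the MXN and cover forward: 85,000,000 × 1.024469584 × 0.06610 = AUD 5,755,982.36.
Convert at spot and invest in AUD: 85,000,000 × 0.06877 × 1.015544579 = AUD 5,936,315.06.
The quoted forward undervalues MXN, so borrow MXN, convert to AUD at spot, deposit the AUD at 6.17%, and buy MXN forward at 0.06610 to cover the loan.
Arbitrage profit = |5,755,982.36 − 5,936,315.06| = AUD 180,333.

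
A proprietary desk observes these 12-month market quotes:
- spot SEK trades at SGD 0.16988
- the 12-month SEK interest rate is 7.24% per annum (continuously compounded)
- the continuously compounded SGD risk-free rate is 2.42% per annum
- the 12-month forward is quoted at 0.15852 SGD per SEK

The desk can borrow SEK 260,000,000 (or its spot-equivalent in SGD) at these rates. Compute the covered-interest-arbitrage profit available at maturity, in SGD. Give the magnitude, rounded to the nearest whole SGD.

T = 1 year.
Keep in SEK, deliver into the forward: 260,000,000·1.0750852922·0.15852 = SGD 44,309,855.34.
Swap to SGD now, deposit: 260,000,000·0.16988·1.0244951964 = SGD 45,250,723.43.
The quoted forward undervalues SEK, so borrow SEK, convert to SGD at spot, deposit the SGD at 2.42%, and buy SEK forward at 0.15852 to cover the loan.
The gap between the two covered legs is SGD 940,868.

SGD 940,868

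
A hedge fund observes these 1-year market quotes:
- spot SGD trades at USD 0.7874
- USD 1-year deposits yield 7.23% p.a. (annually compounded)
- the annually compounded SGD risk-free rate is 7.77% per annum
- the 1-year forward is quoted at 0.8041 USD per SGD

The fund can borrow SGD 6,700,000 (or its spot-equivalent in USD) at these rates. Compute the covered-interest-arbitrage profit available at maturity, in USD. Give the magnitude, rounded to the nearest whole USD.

USD 149,072

T = 1 year.
Route A — deposit SGD, sell forward: 6,700,000 × 1.077700 × 0.8041 = USD 5,806,076.42.
Route B — convert at spot, deposit USD: 6,700,000 × 0.7874 × 1.072300 = USD 5,657,004.43.
The quoted forward overvalues SGD, so borrow USD, buy SGD at spot, deposit the SGD at 7.77%, and sell the proceeds forward at 0.8041.
The gap between the two covered legs is USD 149,072.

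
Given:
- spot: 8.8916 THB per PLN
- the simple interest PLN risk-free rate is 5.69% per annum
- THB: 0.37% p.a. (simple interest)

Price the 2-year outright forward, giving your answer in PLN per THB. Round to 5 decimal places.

0.12434

T = 2 years.
THB growth factor: 1 + 0.0037×2 = 1.007400.
PLN accumulates by 1 + 0.0569×2 = 1.113800.
CIP: F = S · (grow THB)/(grow PLN) = 8.8916 × 1.007400/1.113800 = 8.042196 THB per PLN.
Invert for PLN per THB: 1 / 8.042196 = 0.12434.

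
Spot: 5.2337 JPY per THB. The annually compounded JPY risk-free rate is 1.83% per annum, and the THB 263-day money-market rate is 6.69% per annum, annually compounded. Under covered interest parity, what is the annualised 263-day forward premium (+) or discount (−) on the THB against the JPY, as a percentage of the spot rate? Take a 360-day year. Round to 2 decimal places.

-4.58%

T = 263/360 years.
CIP forward (JPY per THB) = 5.2337 × 1.0133365/1.0484457 = 5.0584396.
(F − S)/S ÷ T = (5.0584396 − 5.2337)/5.2337/(263/360) = -0.045838 → -4.58%.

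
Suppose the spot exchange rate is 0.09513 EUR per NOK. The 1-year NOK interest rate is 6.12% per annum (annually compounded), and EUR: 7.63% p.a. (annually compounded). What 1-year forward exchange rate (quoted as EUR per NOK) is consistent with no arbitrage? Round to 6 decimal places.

T = 1 year.
Growth of 1 EUR over T: (1 + 0.0763)^1 = 1.076300.
NOK accumulates by (1 + 0.0612)^1 = 1.061200.
CIP: F = S · (grow EUR)/(grow NOK) = 0.09513 × 1.076300/1.061200 = 0.09648362 EUR per NOK.

0.096484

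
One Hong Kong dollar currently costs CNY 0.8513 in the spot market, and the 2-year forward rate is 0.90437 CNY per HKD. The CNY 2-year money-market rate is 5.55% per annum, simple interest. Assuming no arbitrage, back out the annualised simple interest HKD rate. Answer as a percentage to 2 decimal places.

T = 2 years.
CIP gives F = S · g_CNY/g_HKD, so g_CNY/g_HKD = 0.90437/0.8513 = 1.0623400.
The CNY side grows by 1 + 0.0555×2 = 1.111000.
Hence g_HKD = 1.0458045.
(1.0458045 − 1)/T = 0.022902, i.e. 2.29%.

2.29%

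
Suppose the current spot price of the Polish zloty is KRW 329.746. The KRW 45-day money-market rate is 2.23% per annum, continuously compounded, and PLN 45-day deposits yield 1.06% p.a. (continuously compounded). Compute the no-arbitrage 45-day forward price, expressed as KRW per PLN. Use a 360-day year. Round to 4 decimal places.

T = 45/360 years.
KRW growth factor: e^(0.0223×45/360) = 1.002791389.
PLN growth factor: e^(0.0106×45/360) = 1.001325878.
Forward (KRW per PLN) = 329.746 × 1.002791389 / 1.001325878 = 330.228607.

330.2286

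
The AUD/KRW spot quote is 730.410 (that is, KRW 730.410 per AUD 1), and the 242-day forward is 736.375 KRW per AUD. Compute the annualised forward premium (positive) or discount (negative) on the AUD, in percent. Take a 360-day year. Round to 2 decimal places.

T = 242/360 years.
AUD trades forward at +0.81666% vs spot over the period.
Per annum: 0.0081666 / (242/360) = 0.012149 = 1.21%.

+1.21%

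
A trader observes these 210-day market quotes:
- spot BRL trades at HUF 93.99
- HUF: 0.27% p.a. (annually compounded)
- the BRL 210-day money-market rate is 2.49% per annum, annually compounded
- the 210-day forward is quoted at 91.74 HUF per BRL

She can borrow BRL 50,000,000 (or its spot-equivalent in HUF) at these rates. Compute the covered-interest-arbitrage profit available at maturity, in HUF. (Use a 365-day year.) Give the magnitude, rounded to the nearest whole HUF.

HUF 54,426,031

T = 210/365 years.
Keep in BRL, deliver into the forward: 50,000,000·1.014251168212·91.74 = HUF 4,652,370,108.59.
Swap to HUF now, deposit: 50,000,000·93.99·1.001552535238 = HUF 4,706,796,139.35.
The quoted forward undervalues BRL, so borrow BRL, convert to HUF at spot, deposit the HUF at 0.27%, and buy BRL forward at 91.74 to cover the loan.
The gap between the two covered legs is HUF 54,426,031.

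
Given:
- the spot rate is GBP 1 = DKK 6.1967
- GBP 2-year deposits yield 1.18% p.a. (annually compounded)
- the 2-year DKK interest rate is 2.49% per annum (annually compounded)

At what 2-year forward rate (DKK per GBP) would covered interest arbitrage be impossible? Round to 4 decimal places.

T = 2 years.
DKK growth factor: (1 + 0.0249)^2 = 1.050420.
GBP growth factor: (1 + 0.0118)^2 = 1.0237392.
So F = 6.1967 × 1.050420 / 1.0237392 = 6.358199 (DKK/GBP).

6.3582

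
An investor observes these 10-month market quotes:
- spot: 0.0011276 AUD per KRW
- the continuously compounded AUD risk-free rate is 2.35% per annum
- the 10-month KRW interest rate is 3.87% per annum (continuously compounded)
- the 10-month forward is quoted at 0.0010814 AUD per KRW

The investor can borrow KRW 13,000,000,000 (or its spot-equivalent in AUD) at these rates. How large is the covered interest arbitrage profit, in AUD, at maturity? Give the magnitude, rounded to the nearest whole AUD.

T = 10/12 years.
Invest the KRW and cover forward: 13,000,000,000 × 1.032775667 × 0.0010814 = AUD 14,518,966.88.
Convert at spot and invest in AUD: 13,000,000,000 × 0.0011276 × 1.0197763447 = AUD 14,948,697.48.
The quoted forward undervalues KRW, so borrow KRW, convert to AUD at spot, deposit the AUD at 2.35%, and buy KRW forward at 0.0010814 to cover the loan.
Profit = 14,948,697.48 − 14,518,966.88 = AUD 429,731.

AUD 429,731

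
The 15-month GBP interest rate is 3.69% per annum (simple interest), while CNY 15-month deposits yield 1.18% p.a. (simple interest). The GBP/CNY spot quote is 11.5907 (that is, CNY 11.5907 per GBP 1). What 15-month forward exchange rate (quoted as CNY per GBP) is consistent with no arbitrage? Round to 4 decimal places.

T = 15/12 years.
Growth of 1 CNY over T: 1 + 0.0118×15/12 = 1.014750.
GBP accumulates by 1 + 0.0369×15/12 = 1.046125.
Forward (CNY per GBP) = 11.5907 × 1.014750 / 1.046125 = 11.243076.

11.2431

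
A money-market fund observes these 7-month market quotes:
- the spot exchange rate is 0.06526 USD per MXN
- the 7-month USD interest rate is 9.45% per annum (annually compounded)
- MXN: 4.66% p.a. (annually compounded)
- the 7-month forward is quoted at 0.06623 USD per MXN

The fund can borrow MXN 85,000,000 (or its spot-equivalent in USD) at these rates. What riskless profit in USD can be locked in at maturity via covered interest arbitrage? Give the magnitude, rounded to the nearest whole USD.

USD 65,992

T = 7/12 years.
Route A — deposit MXN, sell forward: 85,000,000 × 1.026925077 × 0.06623 = USD 5,781,126.07.
Route B — convert at spot, deposit USD: 85,000,000 × 0.06526 × 1.054085559 = USD 5,847,118.00.
The quoted forward undervalues MXN, so borrow MXN, convert to USD at spot, deposit the USD at 9.45%, and buy MXN forward at 0.06623 to cover the loan.
The gap between the two covered legs is USD 65,992.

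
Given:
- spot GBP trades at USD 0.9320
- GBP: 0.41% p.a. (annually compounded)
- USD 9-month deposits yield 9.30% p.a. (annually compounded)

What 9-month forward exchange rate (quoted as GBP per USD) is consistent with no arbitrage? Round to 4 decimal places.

1.0068

T = 9/12 years.
Growth of 1 USD over T: (1 + 0.0930)^(9/12) = 1.068969.
GBP accumulates by (1 + 0.0041)^(9/12) = 1.0030734.
So F = 0.932 × 1.068969 / 1.0030734 = 0.9932265 (USD/GBP).
Quoted the other way: 1/0.9932265 = 1.0068 GBP per USD.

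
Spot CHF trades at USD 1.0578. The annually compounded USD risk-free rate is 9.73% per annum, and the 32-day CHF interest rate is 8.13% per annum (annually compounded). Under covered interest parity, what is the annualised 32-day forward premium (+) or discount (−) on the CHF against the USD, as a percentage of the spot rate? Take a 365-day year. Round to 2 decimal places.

T = 32/365 years.
No-arbitrage forward: 1.0578 × 1.0081737 / 1.0068763 = 1.0591630 USD/CHF.
Annualised premium = (F − S)/S × (1/T) = (1.0591630 − 1.0578)/1.0578 ÷ (32/365) = 1.47%.

+1.47%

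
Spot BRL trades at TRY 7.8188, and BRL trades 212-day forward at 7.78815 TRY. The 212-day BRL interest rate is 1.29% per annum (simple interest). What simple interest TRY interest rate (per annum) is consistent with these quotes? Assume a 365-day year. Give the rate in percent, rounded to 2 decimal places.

T = 212/365 years.
By CIP, F/S equals the TRY-to-BRL growth ratio: 7.78815/7.8188 = 0.9960800.
BRL growth factor: 1 + 0.0129×212/365 = 1.0074926.
So the TRY growth factor = 1.0035432.
r = (1.0035432 − 1)/(212/365) = 0.006100 → 0.61%.

0.61%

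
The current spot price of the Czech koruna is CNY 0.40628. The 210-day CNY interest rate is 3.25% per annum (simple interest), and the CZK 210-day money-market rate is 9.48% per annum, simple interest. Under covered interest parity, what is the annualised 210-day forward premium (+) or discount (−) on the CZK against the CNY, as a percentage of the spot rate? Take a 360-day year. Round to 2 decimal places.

-5.90%

T = 210/360 years.
No-arbitrage forward: 0.40628 × 1.0189583 / 1.055300 = 0.39228881 CNY/CZK.
(F − S)/S ÷ T = (0.39228881 − 0.40628)/0.40628/(210/360) = -0.059035 → -5.90%.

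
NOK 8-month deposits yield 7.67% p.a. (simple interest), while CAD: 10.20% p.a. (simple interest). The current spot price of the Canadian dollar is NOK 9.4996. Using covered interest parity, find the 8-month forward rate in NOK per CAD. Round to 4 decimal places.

T = 8/12 years.
NOK growth factor: 1 + 0.0767×8/12 = 1.0511333.
Growth of 1 CAD over T: 1 + 0.1020×8/12 = 1.068000.
So F = 9.4996 × 1.0511333 / 1.068000 = 9.349575 (NOK/CAD).

9.3496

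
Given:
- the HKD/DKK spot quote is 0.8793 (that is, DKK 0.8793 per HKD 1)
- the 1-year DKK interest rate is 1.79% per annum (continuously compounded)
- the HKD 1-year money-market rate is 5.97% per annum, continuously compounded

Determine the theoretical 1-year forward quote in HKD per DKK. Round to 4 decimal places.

1.1858

T = 1 year.
DKK accumulates by e^(0.0179×1) = 1.0180612.
HKD accumulates by e^(0.0597×1) = 1.061518.
So F = 0.8793 × 1.0180612 / 1.061518 = 0.8433029 (DKK/HKD).
Invert for HKD per DKK: 1 / 0.8433029 = 1.1858.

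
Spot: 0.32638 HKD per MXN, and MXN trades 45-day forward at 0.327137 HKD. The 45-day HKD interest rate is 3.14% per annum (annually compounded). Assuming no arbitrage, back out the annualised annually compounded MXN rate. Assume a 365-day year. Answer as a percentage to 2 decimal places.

T = 45/365 years.
F/S = 0.327137/0.32638 = 1.0023194 = (growth of HKD) / (growth of MXN).
The HKD side grows by (1 + 0.0314)^(45/365) = 1.003819.
That pins the MXN growth at 1.0014961.
Annualise: 1.0014961^(365/45) − 1 = 0.012200 = 1.22%.

1.22%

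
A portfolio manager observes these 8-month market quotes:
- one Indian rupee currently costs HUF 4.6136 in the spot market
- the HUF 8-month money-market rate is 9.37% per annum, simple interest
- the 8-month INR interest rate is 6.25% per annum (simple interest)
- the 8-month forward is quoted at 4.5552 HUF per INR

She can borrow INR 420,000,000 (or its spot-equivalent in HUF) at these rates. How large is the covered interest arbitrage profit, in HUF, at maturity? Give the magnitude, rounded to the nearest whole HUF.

HUF 65,854,410

T = 8/12 years.
Route A — deposit INR, sell forward: 420,000,000 × 1.041666666667 × 4.5552 = HUF 1,992,900,000.00.
Route B — convert at spot, deposit HUF: 420,000,000 × 4.6136 × 1.062466666667 = HUF 2,058,754,409.60.
The quoted forward undervalues INR, so borrow INR, convert to HUF at spot, deposit the HUF at 9.37%, and buy INR forward at 4.5552 to cover the loan.
Profit = 2,058,754,409.60 − 1,992,900,000.00 = HUF 65,854,410.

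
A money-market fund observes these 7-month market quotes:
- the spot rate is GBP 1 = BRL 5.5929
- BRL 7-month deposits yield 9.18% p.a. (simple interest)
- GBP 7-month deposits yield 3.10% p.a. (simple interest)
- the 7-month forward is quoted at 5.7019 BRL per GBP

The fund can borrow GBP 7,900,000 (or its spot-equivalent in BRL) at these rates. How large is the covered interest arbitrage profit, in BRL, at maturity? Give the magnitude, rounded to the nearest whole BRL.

T = 7/12 years.
Invest the GBP and cover forward: 7,900,000 × 1.0180833333 × 5.7019 = BRL 45,859,573.93.
Convert at spot and invest in BRL: 7,900,000 × 5.5929 × 1.053550 = BRL 46,549,958.38.
The quoted forward undervalues GBP, so borrow GBP, convert to BRL at spot, deposit the BRL at 9.18%, and buy GBP forward at 5.7019 to cover the loan.
The gap between the two covered legs is BRL 690,384.

BRL 690,384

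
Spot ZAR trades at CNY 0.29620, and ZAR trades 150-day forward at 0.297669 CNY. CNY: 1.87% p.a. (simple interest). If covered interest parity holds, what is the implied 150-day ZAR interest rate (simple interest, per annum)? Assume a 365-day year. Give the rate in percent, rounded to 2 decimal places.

0.66%

T = 150/365 years.
CIP gives F = S · g_CNY/g_ZAR, so g_CNY/g_ZAR = 0.297669/0.2962 = 1.0049595.
CNY growth factor: 1 + 0.0187×150/365 = 1.0076849.
That pins the ZAR growth at 1.002712.
r = (1.002712 − 1)/(150/365) = 0.006599 → 0.66%.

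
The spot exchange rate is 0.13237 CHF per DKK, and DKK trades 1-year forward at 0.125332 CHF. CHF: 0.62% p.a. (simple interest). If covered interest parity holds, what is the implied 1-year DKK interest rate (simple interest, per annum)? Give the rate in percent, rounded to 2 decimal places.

T = 1 year.
F/S = 0.125332/0.13237 = 0.9468309 = (growth of CHF) / (growth of DKK).
The CHF side grows by 1 + 0.0062×1 = 1.006200.
So the DKK growth factor = 1.062703.
(1.062703 − 1)/T = 0.062703, i.e. 6.27%.

6.27%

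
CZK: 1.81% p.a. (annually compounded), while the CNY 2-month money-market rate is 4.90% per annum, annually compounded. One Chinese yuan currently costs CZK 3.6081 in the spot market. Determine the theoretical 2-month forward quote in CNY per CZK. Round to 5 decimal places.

T = 2/12 years.
Growth of 1 CZK over T: (1 + 0.0181)^(2/12) = 1.0029942.
Growth of 1 CNY over T: (1 + 0.0490)^(2/12) = 1.0080048.
Forward (CZK per CNY) = 3.6081 × 1.0029942 / 1.0080048 = 3.590165.
Invert for CNY per CZK: 1 / 3.590165 = 0.27854.

0.27854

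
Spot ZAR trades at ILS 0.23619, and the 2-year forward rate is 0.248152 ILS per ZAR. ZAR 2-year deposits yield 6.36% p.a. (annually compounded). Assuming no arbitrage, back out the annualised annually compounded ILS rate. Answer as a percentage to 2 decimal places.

9.02%

T = 2 years.
F/S = 0.248152/0.23619 = 1.0506457 = (growth of ILS) / (growth of ZAR).
ZAR growth factor: (1 + 0.0636)^2 = 1.131245.
That pins the ILS growth at 1.1885377.
Annualise: 1.1885377^(1/2) − 1 = 0.090201 = 9.02%.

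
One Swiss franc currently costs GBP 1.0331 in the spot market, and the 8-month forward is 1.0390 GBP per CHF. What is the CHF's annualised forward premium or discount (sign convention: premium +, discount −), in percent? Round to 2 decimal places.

T = 8/12 years.
(F − S)/S = (1.0390 − 1.0331)/1.0331 = 0.0057110.
Annualise by dividing by T: 0.0057110 / (8/12) = 0.008567 → 0.86%.

+0.86%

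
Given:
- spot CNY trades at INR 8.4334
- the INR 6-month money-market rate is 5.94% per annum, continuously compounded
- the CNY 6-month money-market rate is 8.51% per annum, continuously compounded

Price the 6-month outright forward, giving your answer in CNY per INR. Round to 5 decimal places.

0.12011

T = 6/12 years.
INR growth factor: e^(0.0594×6/12) = 1.0301454.
CNY accumulates by e^(0.0851×6/12) = 1.0434682.
So F = 8.4334 × 1.0301454 / 1.0434682 = 8.325724 (INR/CNY).
Quoted the other way: 1/8.325724 = 0.12011 CNY per INR.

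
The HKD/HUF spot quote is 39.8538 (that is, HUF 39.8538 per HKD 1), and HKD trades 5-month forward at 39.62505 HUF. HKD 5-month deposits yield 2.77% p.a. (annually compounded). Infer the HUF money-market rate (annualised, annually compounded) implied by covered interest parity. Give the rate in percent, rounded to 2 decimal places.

T = 5/12 years.
By CIP, F/S equals the HUF-to-HKD growth ratio: 39.62505/39.8538 = 0.9942603.
HKD growth factor: (1 + 0.0277)^(5/12) = 1.0114498.
So the HUF growth factor = 1.0056444.
Annualise: 1.0056444^(12/5) − 1 = 0.013600 = 1.36%.

1.36%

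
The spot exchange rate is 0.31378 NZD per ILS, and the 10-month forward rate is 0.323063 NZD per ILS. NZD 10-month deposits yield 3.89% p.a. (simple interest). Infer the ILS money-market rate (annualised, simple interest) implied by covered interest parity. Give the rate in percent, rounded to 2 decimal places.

T = 10/12 years.
F/S = 0.323063/0.31378 = 1.0295844 = (growth of NZD) / (growth of ILS).
NZD growth factor: 1 + 0.0389×10/12 = 1.0324167.
That pins the ILS growth at 1.0027509.
(1.0027509 − 1)/T = 0.003301, i.e. 0.33%.

0.33%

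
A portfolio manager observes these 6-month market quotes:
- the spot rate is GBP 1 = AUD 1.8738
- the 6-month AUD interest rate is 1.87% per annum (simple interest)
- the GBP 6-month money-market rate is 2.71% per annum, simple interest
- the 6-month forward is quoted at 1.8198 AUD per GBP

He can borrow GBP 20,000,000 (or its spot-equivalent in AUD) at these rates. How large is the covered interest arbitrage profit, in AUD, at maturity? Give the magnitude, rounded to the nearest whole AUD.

T = 6/12 years.
Keep in GBP, deliver into the forward: 20,000,000·1.013550·1.8198 = AUD 36,889,165.80.
Swap to AUD now, deposit: 20,000,000·1.8738·1.009350 = AUD 37,826,400.60.
The quoted forward undervalues GBP, so borrow GBP, convert to AUD at spot, deposit the AUD at 1.87%, and buy GBP forward at 1.8198 to cover the loan.
Arbitrage profit = |36,889,165.80 − 37,826,400.60| = AUD 937,235.

AUD 937,235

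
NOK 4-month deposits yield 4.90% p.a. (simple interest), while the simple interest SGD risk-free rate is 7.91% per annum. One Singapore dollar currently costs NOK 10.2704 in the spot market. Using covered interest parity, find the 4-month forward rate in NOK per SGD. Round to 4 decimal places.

T = 4/12 years.
NOK accumulates by 1 + 0.0490×4/12 = 1.01633333.
Growth of 1 SGD over T: 1 + 0.0791×4/12 = 1.02636667.
CIP: F = S · (grow NOK)/(grow SGD) = 10.2704 × 1.01633333/1.02636667 = 10.170001 NOK per SGD.

10.1700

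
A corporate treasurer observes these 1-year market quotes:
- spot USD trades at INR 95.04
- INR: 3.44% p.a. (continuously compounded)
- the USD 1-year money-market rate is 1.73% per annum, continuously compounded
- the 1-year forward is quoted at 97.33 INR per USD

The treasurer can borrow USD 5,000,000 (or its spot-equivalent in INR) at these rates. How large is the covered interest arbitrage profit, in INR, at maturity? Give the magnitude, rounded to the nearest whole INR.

T = 1 year.
Invest the USD and cover forward: 5,000,000 × 1.0174505117 × 97.33 = INR 495,142,291.52.
Convert at spot and invest in INR: 5,000,000 × 95.04 × 1.03499852335 = INR 491,831,298.30.
The quoted forward overvalues USD, so borrow INR, buy USD at spot, deposit the USD at 1.73%, and sell the proceeds forward at 97.33.
Arbitrage profit = |495,142,291.52 − 491,831,298.30| = INR 3,310,993.

INR 3,310,993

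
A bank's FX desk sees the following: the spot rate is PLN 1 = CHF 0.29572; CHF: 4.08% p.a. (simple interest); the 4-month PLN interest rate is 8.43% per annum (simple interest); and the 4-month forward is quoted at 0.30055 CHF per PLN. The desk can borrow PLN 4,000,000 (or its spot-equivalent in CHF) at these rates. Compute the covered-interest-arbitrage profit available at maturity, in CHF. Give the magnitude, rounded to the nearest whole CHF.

T = 4/12 years.
Invest the PLN and cover forward: 4,000,000 × 1.028100 × 0.30055 = CHF 1,235,981.82.
Convert at spot and invest in CHF: 4,000,000 × 0.29572 × 1.013600 = CHF 1,198,967.17.
The quoted forward overvalues PLN, so borrow CHF, buy PLN at spot, deposit the PLN at 8.43%, and sell the proceeds forward at 0.30055.
The gap between the two covered legs is CHF 37,015.

CHF 37,015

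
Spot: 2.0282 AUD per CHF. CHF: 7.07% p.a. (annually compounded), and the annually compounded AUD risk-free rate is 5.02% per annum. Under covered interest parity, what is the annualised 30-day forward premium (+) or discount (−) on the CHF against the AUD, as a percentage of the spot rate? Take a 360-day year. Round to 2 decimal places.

T = 30/360 years.
No-arbitrage forward: 2.0282 × 1.0040901 / 1.005709 = 2.0249352 AUD/CHF.
(F − S)/S ÷ T = (2.0249352 − 2.0282)/2.0282/(30/360) = -0.019316 → -1.93%.

-1.93%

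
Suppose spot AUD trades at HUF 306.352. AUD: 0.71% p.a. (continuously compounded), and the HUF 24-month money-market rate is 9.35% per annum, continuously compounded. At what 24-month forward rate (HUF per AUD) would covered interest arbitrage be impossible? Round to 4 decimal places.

364.1387

T = 2 years.
HUF growth factor: e^(0.0935×2) = 1.205627285.
Growth of 1 AUD over T: e^(0.0071×2) = 1.014301299.
So F = 306.352 × 1.205627285 / 1.014301299 = 364.138674 (HUF/AUD).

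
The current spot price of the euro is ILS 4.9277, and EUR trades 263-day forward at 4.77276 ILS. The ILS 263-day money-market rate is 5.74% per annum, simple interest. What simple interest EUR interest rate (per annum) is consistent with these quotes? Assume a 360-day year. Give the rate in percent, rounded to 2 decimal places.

10.37%

T = 263/360 years.
F/S = 4.77276/4.9277 = 0.9685573 = (growth of ILS) / (growth of EUR).
The ILS side grows by 1 + 0.0574×263/360 = 1.0419339.
So the EUR growth factor = 1.0757587.
(1.0757587 − 1)/T = 0.103700, i.e. 10.37%.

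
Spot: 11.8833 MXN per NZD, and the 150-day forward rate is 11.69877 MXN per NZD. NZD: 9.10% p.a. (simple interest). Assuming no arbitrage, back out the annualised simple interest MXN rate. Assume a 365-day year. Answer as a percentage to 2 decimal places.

T = 150/365 years.
F/S = 11.69877/11.8833 = 0.9844715 = (growth of MXN) / (growth of NZD).
The NZD side grows by 1 + 0.0910×150/365 = 1.0373973.
Hence g_MXN = 1.0212881.
(1.0212881 − 1)/T = 0.051801, i.e. 5.18%.

5.18%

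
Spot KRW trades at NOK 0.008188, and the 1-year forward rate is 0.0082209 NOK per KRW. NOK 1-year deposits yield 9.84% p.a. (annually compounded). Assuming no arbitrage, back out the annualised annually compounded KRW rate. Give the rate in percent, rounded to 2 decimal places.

9.40%

T = 1 year.
CIP gives F = S · g_NOK/g_KRW, so g_NOK/g_KRW = 0.0082209/0.008188 = 1.0040181.
NOK growth factor: (1 + 0.0984)^1 = 1.098400.
Hence g_KRW = 1.0940042.
r = 1.0940042^(1/1) − 1 = 0.094004 → 9.40%.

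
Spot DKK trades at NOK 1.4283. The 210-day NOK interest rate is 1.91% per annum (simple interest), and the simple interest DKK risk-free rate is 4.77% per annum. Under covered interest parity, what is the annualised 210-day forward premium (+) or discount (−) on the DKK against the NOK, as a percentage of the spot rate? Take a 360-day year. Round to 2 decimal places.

T = 210/360 years.
No-arbitrage forward: 1.4283 × 1.0111417 / 1.027825 = 1.4051163 NOK/DKK.
Annualised premium = (F − S)/S × (1/T) = (1.4051163 − 1.4283)/1.4283 ÷ (210/360) = -2.78%.

-2.78%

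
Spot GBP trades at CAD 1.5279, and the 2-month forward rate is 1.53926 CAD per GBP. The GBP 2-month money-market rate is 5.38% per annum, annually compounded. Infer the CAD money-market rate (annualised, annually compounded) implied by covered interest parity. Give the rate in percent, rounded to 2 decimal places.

10.17%

T = 2/12 years.
F/S = 1.53926/1.5279 = 1.0074350 = (growth of CAD) / (growth of GBP).
GBP growth factor: (1 + 0.0538)^(2/12) = 1.008772.
That pins the CAD growth at 1.0162722.
r = 1.0162722^(12/2) − 1 = 0.101692 → 10.17%.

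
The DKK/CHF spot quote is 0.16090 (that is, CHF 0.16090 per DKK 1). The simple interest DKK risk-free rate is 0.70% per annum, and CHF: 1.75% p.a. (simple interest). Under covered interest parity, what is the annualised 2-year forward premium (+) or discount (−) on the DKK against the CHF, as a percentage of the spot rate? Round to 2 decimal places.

T = 2 years.
CIP forward (CHF per DKK) = 0.1609 × 1.035000/1.014000 = 0.16423225.
Annualised premium = (F − S)/S × (1/T) = (0.16423225 − 0.1609)/0.1609 ÷ 2 = 1.04%.

+1.04%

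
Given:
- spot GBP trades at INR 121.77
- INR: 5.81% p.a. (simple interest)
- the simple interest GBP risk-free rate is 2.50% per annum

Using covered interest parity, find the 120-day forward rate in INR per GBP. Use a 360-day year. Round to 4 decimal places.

T = 120/360 years.
INR accumulates by 1 + 0.0581×120/360 = 1.019366667.
Growth of 1 GBP over T: 1 + 0.0250×120/360 = 1.008333333.
CIP: F = S · (grow INR)/(grow GBP) = 121.77 × 1.019366667/1.008333333 = 123.102426 INR per GBP.

123.1024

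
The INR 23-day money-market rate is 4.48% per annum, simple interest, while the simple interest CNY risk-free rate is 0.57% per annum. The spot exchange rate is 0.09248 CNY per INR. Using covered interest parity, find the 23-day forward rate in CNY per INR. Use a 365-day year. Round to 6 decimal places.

T = 23/365 years.
CNY accumulates by 1 + 0.0057×23/365 = 1.0003592.
INR growth factor: 1 + 0.0448×23/365 = 1.002823.
Forward (CNY per INR) = 0.09248 × 1.0003592 / 1.002823 = 0.09225279.

0.092253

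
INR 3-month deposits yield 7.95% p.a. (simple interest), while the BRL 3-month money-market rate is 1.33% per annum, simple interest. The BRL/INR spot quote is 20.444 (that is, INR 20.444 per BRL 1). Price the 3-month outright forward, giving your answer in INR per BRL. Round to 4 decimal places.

20.7812

T = 3/12 years.
INR growth factor: 1 + 0.0795×3/12 = 1.019875.
BRL accumulates by 1 + 0.0133×3/12 = 1.003325.
CIP: F = S · (grow INR)/(grow BRL) = 20.444 × 1.019875/1.003325 = 20.781227 INR per BRL.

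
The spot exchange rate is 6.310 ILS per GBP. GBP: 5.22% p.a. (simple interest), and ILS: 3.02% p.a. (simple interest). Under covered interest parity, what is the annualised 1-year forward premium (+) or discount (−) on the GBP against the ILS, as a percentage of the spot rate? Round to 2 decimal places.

T = 1 year.
F = S · g_ILS/g_GBP = 6.31 × 1.030200/1.052200 = 6.178067.
(F − S)/S ÷ T = (6.178067 − 6.31)/6.31/1 = -0.020909 → -2.09%.

-2.09%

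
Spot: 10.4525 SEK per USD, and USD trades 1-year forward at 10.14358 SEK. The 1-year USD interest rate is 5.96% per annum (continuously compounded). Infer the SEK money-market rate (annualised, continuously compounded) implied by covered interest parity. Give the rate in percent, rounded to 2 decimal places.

T = 1 year.
CIP gives F = S · g_SEK/g_USD, so g_SEK/g_USD = 10.14358/10.4525 = 0.9704453.
The USD side grows by e^(0.0596×1) = 1.0614119.
Hence g_SEK = 1.0300422.
Take logs: ln 1.0300422 / 1 = 0.029600, so 2.96%.

2.96%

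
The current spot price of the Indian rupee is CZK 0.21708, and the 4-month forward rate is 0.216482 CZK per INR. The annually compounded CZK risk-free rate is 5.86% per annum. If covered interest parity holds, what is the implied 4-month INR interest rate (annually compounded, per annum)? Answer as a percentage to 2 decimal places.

6.74%

T = 4/12 years.
CIP gives F = S · g_CZK/g_INR, so g_CZK/g_INR = 0.216482/0.21708 = 0.9972453.
The CZK side grows by (1 + 0.0586)^(4/12) = 1.0191637.
That pins the INR growth at 1.0219789.
Annualise: 1.0219789^(12/4) − 1 = 0.067397 = 6.74%.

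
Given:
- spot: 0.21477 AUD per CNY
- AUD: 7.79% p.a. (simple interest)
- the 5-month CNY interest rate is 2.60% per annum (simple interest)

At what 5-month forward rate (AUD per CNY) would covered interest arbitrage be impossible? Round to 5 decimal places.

T = 5/12 years.
Growth of 1 AUD over T: 1 + 0.0779×5/12 = 1.0324583.
Growth of 1 CNY over T: 1 + 0.0260×5/12 = 1.0108333.
So F = 0.21477 × 1.0324583 / 1.0108333 = 0.2193646 (AUD/CNY).

0.21936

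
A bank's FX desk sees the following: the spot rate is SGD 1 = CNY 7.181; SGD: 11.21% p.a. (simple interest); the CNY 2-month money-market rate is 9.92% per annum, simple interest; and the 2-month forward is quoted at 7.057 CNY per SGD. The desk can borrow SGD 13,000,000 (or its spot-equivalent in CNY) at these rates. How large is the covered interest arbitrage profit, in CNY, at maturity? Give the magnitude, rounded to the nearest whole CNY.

CNY 1,441,409

T = 2/12 years.
Invest the SGD and cover forward: 13,000,000 × 1.0186833333 × 7.057 = CNY 93,455,027.68.
Convert at spot and invest in CNY: 13,000,000 × 7.181 × 1.0165333333 = CNY 94,896,436.26.
The quoted forward undervalues SGD, so borrow SGD, convert to CNY at spot, deposit the CNY at 9.92%, and buy SGD forward at 7.057 to cover the loan.
Profit = 94,896,436.26 − 93,455,027.68 = CNY 1,441,409.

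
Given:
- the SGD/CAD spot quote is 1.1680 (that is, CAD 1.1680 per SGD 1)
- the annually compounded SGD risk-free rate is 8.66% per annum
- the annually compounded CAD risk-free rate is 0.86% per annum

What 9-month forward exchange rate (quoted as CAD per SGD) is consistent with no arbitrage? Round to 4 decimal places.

1.1045

T = 9/12 years.
CAD growth factor: (1 + 0.0086)^(9/12) = 1.0064431.
SGD growth factor: (1 + 0.0866)^(9/12) = 1.0642711.
CIP: F = S · (grow CAD)/(grow SGD) = 1.168 × 1.0064431/1.0642711 = 1.104536 CAD per SGD.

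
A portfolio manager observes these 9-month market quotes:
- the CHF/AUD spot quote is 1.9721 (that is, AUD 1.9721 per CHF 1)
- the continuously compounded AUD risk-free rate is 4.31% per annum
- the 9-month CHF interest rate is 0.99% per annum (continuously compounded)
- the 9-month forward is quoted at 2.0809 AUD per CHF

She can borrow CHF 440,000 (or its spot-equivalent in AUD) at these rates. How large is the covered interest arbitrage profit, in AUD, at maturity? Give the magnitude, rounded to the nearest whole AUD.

AUD 26,188

T = 9/12 years.
Route A — deposit CHF, sell forward: 440,000 × 1.00745263 × 2.0809 = AUD 922,419.60.
Route B — convert at spot, deposit AUD: 440,000 × 1.9721 × 1.03285313 = AUD 896,231.45.
The quoted forward overvalues CHF, so borrow AUD, buy CHF at spot, deposit the CHF at 0.99%, and sell the proceeds forward at 2.0809.
Profit = 922,419.60 − 896,231.45 = AUD 26,188.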